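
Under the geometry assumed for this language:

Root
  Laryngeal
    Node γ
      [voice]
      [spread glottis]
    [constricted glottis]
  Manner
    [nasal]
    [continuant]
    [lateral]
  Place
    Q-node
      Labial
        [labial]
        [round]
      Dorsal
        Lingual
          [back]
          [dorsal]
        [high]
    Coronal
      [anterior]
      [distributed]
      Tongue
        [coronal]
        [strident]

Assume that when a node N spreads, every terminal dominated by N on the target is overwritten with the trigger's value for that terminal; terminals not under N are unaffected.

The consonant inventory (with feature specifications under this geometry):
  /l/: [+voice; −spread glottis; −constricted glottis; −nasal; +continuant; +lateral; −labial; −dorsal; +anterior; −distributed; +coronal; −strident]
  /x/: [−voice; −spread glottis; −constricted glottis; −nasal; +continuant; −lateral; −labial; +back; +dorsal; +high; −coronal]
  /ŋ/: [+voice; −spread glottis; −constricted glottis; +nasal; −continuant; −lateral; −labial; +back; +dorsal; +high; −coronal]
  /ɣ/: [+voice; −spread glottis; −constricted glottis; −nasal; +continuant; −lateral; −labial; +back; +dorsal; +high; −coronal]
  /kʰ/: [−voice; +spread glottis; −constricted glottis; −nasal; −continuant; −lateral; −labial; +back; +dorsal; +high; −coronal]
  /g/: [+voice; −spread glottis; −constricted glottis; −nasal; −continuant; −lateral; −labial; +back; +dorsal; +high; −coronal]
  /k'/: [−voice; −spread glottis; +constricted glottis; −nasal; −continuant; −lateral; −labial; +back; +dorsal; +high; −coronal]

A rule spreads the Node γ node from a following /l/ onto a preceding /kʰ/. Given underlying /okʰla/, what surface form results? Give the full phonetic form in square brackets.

Node γ immediately or transitively dominates [voice], [spread glottis].
After delinking /kʰ/'s Node γ and linking /l/'s, the affected terminals become [+voice], [−spread glottis]; [constricted glottis], [nasal], [continuant], … (outside Node γ) are retained from /kʰ/.
The resulting bundle matches /g/ in the inventory; substituting it for /kʰ/ gives [ogla].

[ogla]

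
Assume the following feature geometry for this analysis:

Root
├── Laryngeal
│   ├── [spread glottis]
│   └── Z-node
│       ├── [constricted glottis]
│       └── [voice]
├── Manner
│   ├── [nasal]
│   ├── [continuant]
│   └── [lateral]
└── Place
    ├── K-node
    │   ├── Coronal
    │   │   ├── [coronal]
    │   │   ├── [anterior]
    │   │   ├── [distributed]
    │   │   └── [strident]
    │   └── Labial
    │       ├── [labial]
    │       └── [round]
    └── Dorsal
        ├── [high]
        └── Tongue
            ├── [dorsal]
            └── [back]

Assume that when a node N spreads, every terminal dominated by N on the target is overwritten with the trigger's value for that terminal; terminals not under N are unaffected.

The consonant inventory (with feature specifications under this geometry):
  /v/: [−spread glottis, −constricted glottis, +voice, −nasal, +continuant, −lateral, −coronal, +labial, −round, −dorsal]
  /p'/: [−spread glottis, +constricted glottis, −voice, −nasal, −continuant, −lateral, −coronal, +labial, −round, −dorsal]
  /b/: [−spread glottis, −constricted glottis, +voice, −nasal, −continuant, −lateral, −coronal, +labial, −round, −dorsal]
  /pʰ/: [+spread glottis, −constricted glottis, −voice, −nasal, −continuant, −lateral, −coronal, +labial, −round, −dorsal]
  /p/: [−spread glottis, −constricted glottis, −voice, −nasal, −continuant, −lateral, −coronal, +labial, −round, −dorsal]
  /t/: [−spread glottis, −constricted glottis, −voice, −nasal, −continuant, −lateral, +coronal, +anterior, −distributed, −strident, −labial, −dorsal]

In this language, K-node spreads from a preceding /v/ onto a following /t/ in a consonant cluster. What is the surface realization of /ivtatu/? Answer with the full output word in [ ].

[ivpatu]

Terminals under K-node in this geometry: [coronal], [anterior], [distributed], [strident], [labial], [round].
After delinking /t/'s K-node and linking /v/'s, the affected terminals become [−coronal], [+labial], [−round]; [spread glottis], [constricted glottis], [voice], … (outside K-node) are retained from /t/.
Among the inventory, only /p/ has exactly this specification, giving the surface form [ivpatu].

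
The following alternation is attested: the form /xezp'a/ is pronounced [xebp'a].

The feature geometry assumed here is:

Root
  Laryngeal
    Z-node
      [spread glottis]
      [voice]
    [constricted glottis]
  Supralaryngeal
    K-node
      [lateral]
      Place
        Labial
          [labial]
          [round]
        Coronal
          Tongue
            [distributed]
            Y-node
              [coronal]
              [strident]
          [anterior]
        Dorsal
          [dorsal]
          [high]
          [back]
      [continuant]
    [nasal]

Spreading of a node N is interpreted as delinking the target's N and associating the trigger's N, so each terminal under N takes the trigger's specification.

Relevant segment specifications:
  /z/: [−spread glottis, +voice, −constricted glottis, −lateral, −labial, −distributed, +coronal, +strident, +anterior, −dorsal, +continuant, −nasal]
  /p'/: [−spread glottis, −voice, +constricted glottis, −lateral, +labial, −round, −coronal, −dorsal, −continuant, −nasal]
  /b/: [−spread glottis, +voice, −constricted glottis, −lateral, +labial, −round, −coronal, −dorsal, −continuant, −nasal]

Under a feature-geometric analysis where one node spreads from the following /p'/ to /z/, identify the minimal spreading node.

K-node

Comparing /z/ with its surface form [b], the features that change are [continuant], [labial], [round], [coronal], [anterior], [distributed], [strident].
The smallest constituent containing every changed terminal is K-node — each of its daughters lacks at least one of the affected features.
If K-node spreads, every terminal under it takes /p'/'s value, producing [b] as observed.
Features on which the two segments disagree outside K-node, such as [constricted glottis], [voice], are unchanged — nothing dominating them spread, and K-node is the minimal sufficient constituent.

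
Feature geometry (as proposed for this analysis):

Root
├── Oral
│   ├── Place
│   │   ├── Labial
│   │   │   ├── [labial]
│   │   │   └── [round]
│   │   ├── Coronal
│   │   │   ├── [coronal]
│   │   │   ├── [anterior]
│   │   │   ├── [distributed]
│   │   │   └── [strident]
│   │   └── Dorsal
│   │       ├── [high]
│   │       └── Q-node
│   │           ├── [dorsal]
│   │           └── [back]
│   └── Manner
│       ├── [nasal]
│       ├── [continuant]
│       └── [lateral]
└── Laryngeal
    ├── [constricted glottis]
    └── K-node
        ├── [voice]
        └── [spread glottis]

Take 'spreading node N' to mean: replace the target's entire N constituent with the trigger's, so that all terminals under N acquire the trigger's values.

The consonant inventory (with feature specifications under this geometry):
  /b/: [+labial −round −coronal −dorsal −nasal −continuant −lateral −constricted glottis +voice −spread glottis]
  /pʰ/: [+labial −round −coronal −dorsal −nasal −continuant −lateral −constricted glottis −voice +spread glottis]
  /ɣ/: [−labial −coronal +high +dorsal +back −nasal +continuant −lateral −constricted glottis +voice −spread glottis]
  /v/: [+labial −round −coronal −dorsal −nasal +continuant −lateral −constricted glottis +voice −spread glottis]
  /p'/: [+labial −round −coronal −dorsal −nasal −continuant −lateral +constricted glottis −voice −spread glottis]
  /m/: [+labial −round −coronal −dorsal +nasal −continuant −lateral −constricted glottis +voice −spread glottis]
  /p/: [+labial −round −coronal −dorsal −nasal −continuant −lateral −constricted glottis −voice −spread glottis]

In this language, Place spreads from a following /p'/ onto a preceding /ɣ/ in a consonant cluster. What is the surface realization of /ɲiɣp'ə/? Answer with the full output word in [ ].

The Place node dominates the terminals [labial], [round], [coronal], [anterior], [distributed], [strident], [high], [dorsal], [back].
After delinking /ɣ/'s Place and linking /p'/'s, the affected terminals become [+labial], [−round], [−coronal], [−dorsal]; [nasal], [continuant], [lateral], … (outside Place) are retained from /ɣ/.
This feature bundle is that of [v], so /ɲiɣp'ə/ surfaces as [ɲivp'ə].

[ɲivp'ə]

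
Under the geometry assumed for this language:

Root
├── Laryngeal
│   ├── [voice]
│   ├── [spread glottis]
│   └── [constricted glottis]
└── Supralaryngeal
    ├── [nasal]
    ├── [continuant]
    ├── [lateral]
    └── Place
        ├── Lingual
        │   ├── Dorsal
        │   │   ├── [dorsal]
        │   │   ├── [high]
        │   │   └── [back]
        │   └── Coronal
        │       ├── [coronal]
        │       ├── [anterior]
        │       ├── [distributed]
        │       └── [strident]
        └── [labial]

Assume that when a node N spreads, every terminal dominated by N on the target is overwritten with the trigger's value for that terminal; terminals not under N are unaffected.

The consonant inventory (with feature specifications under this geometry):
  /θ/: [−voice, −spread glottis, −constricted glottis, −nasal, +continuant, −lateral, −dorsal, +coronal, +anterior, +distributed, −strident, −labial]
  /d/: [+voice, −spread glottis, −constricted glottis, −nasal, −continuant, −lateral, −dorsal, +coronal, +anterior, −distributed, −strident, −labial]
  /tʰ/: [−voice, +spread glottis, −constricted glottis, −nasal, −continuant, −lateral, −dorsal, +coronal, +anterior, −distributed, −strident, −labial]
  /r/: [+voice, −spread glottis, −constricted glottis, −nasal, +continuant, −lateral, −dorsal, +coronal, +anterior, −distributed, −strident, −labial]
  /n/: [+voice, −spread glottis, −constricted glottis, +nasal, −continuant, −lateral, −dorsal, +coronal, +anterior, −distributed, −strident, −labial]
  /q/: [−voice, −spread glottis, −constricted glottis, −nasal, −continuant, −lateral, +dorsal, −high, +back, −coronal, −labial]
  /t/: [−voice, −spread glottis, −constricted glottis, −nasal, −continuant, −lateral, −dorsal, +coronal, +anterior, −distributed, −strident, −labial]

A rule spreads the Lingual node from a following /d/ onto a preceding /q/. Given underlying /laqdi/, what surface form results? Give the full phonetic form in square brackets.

[latdi]

Lingual immediately or transitively dominates [dorsal], [high], [back], [coronal], [anterior], [distributed], [strident].
Spreading Lingual from /d/ onto /q/ replaces those values with /d/'s: [−dorsal], [+coronal], [+anterior], [−distributed], [−strident]. Features outside Lingual ([voice], [spread glottis], [constricted glottis], …) stay as in /q/.
This feature bundle is that of [t], so /laqdi/ surfaces as [latdi].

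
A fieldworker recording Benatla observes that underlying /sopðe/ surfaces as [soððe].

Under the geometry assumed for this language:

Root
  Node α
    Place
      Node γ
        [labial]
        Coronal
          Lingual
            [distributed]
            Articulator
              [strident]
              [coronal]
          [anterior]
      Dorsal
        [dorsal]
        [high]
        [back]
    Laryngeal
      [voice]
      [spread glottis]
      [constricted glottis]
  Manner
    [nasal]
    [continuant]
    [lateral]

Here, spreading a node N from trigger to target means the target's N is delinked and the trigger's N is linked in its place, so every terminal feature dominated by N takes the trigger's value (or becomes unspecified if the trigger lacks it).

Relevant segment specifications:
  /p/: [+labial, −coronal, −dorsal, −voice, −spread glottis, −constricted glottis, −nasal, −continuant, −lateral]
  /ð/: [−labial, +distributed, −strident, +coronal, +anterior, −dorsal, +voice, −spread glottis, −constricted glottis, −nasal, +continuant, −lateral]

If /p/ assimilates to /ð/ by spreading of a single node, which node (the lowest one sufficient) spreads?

Feature comparison: [voice], [continuant], [labial], [coronal], [anterior], [distributed], [strident] differ between /p/ and [ð]; the remaining terminals match.
The smallest constituent containing every changed terminal is Root — each of its daughters lacks at least one of the affected features.
Spreading Root from /ð/ overwrites each of those terminals with /ð/'s values, yielding exactly [ð].

Root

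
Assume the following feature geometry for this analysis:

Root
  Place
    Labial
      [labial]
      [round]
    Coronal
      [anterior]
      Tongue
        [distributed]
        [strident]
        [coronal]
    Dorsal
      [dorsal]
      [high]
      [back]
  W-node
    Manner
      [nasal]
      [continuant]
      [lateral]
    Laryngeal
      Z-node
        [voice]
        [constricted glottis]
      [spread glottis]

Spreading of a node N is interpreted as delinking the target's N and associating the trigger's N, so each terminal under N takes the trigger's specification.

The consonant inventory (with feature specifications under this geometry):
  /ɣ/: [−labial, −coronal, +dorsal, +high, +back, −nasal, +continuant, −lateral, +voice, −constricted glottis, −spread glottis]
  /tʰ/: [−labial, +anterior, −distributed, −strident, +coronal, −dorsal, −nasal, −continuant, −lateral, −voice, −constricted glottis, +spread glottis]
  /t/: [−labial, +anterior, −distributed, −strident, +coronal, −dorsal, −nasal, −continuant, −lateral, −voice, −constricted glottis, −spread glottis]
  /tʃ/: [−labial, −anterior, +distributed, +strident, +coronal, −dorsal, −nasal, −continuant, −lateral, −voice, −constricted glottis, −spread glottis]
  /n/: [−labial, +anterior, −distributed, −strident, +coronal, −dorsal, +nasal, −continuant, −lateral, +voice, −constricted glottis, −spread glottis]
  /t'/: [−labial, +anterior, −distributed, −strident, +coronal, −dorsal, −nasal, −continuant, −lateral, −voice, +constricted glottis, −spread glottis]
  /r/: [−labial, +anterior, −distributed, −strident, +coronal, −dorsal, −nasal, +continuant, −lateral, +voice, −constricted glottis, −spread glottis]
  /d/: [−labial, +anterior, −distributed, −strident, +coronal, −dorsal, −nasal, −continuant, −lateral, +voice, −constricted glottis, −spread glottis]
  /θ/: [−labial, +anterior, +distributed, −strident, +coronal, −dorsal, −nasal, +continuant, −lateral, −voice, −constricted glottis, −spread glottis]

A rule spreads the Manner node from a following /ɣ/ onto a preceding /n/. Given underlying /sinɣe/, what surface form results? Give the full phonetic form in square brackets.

The Manner node dominates the terminals [nasal], [continuant], [lateral].
Spreading Manner from /ɣ/ onto /n/ replaces those values with /ɣ/'s: [−nasal], [+continuant], [−lateral]. Features outside Manner ([labial], [anterior], [distributed], …) stay as in /n/.
This feature bundle is that of [r], so /sinɣe/ surfaces as [sirɣe].

[sirɣe]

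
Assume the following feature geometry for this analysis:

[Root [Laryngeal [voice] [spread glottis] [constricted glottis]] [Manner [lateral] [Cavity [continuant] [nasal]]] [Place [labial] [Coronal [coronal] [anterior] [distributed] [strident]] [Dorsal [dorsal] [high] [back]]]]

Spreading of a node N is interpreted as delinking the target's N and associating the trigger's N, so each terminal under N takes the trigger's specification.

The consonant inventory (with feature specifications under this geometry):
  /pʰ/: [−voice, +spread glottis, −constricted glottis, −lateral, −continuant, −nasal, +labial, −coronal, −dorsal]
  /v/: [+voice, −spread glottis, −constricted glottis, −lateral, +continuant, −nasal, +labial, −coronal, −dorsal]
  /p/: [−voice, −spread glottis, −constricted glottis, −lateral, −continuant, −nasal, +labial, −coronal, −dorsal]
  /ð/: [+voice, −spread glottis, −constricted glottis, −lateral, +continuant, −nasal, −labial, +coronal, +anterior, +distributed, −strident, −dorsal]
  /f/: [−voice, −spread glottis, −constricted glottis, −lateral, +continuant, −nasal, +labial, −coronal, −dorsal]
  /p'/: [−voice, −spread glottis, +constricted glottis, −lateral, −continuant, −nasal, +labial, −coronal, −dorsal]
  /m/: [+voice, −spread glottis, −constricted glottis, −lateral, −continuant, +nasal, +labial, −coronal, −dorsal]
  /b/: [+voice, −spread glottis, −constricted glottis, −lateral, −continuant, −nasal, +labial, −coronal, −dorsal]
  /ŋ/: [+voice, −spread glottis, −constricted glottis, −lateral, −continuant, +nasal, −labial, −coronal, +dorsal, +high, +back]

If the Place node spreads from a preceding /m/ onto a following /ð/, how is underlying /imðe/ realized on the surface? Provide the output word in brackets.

[imve]

Place immediately or transitively dominates [labial], [coronal], [anterior], [distributed], [strident], [dorsal], [high], [back].
Spreading Place from /m/ onto /ð/ replaces those values with /m/'s: [+labial], [−coronal], [−dorsal]. Features outside Place ([voice], [spread glottis], [constricted glottis], …) stay as in /ð/.
The resulting bundle matches /v/ in the inventory; substituting it for /ð/ gives [imve].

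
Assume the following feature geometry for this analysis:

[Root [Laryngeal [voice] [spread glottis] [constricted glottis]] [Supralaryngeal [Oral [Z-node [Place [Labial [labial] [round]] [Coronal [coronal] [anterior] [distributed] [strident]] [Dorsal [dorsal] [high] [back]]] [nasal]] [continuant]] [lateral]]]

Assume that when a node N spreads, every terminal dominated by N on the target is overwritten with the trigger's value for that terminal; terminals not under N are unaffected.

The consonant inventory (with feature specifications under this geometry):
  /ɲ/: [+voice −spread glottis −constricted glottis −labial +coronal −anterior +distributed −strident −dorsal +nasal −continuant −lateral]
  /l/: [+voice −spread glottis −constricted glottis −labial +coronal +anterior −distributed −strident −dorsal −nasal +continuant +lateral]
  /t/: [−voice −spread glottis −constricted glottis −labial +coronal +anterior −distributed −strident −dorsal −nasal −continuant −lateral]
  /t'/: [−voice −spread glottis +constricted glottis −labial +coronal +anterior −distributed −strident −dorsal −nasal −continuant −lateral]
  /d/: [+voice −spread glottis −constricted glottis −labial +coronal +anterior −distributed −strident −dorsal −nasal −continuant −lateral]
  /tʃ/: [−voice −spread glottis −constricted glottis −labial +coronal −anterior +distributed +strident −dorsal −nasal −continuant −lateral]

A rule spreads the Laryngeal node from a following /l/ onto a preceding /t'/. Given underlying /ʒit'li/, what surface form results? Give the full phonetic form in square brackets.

Terminals under Laryngeal in this geometry: [voice], [spread glottis], [constricted glottis].
After delinking /t'/'s Laryngeal and linking /l/'s, the affected terminals become [+voice], [−spread glottis], [−constricted glottis]; [labial], [coronal], [anterior], … (outside Laryngeal) are retained from /t'/.
This feature bundle is that of [d], so /ʒit'li/ surfaces as [ʒidli].

[ʒidli]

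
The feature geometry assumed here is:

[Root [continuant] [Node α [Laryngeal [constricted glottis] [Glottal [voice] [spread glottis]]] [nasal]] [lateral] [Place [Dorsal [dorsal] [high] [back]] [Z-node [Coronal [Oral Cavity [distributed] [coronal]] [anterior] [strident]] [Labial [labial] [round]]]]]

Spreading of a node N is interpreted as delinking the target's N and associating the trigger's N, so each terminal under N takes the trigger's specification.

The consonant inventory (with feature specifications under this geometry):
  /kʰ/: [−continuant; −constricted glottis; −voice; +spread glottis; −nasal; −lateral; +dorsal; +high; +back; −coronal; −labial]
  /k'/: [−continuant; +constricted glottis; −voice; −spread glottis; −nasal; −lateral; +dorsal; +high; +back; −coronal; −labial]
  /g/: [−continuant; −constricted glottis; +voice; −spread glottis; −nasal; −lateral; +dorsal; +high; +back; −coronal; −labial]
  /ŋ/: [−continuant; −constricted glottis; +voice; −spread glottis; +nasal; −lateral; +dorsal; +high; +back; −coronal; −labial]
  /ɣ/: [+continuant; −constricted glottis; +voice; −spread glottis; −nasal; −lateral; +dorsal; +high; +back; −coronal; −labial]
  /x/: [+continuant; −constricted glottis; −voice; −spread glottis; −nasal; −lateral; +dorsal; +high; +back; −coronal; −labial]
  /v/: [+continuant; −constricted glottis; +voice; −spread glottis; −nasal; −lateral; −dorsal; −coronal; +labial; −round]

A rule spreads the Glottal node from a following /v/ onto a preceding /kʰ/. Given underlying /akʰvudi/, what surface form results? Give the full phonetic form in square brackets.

[agvudi]

Glottal immediately or transitively dominates [voice], [spread glottis].
The target acquires /v/'s values for everything under Glottal — [+voice], [−spread glottis] — while keeping its own [continuant], [constricted glottis], [nasal], ….
Among the inventory, only /g/ has exactly this specification, giving the surface form [agvudi].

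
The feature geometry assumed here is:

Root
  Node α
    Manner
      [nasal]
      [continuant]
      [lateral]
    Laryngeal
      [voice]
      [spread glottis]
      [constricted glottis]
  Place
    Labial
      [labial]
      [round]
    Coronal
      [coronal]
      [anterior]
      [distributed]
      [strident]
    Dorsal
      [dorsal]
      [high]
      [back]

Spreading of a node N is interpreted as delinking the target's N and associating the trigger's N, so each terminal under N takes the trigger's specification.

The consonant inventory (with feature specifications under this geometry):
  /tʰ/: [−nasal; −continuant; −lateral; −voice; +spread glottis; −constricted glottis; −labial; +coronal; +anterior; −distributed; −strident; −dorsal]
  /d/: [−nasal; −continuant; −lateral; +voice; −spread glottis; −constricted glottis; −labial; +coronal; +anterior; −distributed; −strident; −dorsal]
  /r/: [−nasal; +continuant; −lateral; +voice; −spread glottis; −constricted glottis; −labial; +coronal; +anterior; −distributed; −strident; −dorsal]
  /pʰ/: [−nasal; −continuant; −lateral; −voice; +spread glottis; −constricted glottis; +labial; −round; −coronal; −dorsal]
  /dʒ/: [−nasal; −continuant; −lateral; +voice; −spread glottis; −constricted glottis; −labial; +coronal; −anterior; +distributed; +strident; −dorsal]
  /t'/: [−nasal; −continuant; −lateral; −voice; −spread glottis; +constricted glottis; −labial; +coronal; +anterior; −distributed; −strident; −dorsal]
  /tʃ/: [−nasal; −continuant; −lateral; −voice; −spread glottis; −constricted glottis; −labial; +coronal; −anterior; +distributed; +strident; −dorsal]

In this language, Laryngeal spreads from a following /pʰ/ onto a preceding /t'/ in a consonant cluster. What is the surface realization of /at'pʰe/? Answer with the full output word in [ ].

Terminals under Laryngeal in this geometry: [voice], [spread glottis], [constricted glottis].
The target acquires /pʰ/'s values for everything under Laryngeal — [−voice], [+spread glottis], [−constricted glottis] — while keeping its own [nasal], [continuant], [lateral], ….
The resulting bundle matches /tʰ/ in the inventory; substituting it for /t'/ gives [atʰpʰe].

[atʰpʰe]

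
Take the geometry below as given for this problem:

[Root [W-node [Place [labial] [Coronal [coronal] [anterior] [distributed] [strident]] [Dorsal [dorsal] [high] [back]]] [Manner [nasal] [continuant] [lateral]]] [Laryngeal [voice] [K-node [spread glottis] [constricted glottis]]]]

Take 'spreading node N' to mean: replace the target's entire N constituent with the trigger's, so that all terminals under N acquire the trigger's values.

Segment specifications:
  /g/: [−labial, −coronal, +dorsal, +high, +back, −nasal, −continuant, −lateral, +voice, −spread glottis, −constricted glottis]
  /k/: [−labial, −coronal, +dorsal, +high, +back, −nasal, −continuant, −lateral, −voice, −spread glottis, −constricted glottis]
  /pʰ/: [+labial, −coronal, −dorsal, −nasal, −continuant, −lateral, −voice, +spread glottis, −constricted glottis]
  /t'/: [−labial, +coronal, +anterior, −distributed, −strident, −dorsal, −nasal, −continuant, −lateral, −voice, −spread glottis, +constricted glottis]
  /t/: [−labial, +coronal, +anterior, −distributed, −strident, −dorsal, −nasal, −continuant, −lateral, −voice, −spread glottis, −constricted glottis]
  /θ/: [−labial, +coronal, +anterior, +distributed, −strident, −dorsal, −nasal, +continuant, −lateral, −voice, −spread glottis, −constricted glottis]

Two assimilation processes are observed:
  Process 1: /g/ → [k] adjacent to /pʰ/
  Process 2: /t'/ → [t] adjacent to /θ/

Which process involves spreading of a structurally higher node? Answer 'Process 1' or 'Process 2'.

Process 1

Process 1 alters [voice]; the lowest dominating node is [voice] (depth 2 from Root).
In Process 2, [constricted glottis] changes, so the minimal spreading node is [constricted glottis] at depth 3.
[voice] is closer to Root than [constricted glottis], so Process 1 spreads the higher node.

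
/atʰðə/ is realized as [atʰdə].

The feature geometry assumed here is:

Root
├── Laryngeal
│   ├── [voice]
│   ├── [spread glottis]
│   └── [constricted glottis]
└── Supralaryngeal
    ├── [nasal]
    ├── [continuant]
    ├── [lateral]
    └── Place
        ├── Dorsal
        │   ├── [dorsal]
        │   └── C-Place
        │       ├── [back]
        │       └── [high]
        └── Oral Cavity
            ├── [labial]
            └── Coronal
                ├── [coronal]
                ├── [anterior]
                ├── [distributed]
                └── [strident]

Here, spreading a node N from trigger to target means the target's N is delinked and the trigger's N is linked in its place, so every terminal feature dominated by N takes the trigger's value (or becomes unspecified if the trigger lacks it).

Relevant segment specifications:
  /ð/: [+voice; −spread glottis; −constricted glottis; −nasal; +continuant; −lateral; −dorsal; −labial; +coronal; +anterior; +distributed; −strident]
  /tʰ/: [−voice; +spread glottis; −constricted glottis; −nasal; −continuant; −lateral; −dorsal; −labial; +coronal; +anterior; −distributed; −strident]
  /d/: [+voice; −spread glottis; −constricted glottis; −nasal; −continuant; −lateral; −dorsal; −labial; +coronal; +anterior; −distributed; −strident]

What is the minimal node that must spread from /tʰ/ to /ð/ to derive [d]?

Supralaryngeal

Feature comparison: [continuant], [distributed] differ between /ð/ and [d]; the remaining terminals match.
The smallest constituent containing every changed terminal is Supralaryngeal — each of its daughters lacks at least one of the affected features.
If Supralaryngeal spreads, every terminal under it takes /tʰ/'s value, producing [d] as observed.
Since [voice], [spread glottis] are preserved even though /tʰ/ disagrees there, no node above Supralaryngeal spread.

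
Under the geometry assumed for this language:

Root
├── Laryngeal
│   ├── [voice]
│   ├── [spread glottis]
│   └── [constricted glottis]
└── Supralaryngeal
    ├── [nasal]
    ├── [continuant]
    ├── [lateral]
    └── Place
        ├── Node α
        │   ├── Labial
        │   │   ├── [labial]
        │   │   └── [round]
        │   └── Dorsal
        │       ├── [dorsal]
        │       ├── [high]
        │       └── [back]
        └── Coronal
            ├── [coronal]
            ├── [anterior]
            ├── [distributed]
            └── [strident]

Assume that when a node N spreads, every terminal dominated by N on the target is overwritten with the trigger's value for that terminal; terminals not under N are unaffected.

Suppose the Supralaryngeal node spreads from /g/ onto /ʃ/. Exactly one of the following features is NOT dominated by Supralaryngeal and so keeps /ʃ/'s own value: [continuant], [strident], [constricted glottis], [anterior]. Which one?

[constricted glottis]

The terminals dominated by Supralaryngeal are [nasal], [continuant], [lateral], [labial], [round], [dorsal], [high], [back], [coronal], [anterior], [distributed], [strident].
Spreading Supralaryngeal replaces [anterior], [continuant], [strident] with the trigger's values, since each sits inside the Supralaryngeal constituent.
[constricted glottis] is not within the Supralaryngeal subtree (it hangs from Laryngeal), so /ʃ/'s [constricted glottis] value survives.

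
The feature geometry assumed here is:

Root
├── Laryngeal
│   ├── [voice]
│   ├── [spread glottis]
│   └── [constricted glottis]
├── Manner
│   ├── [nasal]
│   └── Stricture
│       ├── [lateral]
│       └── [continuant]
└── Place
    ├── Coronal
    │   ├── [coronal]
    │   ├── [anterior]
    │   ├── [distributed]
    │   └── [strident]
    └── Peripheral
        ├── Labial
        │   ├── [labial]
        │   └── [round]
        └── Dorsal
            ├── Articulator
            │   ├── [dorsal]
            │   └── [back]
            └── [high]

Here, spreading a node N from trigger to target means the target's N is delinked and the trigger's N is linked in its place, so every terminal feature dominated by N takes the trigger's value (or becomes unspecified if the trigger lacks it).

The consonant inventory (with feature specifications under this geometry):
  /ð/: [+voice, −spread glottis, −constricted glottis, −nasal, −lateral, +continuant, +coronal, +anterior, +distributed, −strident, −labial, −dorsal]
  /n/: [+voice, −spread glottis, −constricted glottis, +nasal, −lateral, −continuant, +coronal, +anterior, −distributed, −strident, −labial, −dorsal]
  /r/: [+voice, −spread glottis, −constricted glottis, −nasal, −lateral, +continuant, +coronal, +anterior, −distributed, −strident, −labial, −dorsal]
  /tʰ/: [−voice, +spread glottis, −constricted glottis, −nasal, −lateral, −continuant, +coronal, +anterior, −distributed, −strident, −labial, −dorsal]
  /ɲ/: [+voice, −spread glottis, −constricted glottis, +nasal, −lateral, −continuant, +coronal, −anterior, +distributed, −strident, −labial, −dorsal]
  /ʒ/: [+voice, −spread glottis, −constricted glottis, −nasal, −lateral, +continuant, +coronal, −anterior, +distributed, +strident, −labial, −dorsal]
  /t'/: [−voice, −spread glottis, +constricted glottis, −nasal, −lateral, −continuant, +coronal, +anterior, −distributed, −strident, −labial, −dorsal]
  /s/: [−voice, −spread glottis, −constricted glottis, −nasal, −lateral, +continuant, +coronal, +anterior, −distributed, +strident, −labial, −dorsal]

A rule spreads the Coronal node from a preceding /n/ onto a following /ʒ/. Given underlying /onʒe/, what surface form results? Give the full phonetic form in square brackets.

[onre]

The Coronal node dominates the terminals [coronal], [anterior], [distributed], [strident].
The target acquires /n/'s values for everything under Coronal — [+coronal], [+anterior], [−distributed], [−strident] — while keeping its own [voice], [spread glottis], [constricted glottis], ….
Among the inventory, only /r/ has exactly this specification, giving the surface form [onre].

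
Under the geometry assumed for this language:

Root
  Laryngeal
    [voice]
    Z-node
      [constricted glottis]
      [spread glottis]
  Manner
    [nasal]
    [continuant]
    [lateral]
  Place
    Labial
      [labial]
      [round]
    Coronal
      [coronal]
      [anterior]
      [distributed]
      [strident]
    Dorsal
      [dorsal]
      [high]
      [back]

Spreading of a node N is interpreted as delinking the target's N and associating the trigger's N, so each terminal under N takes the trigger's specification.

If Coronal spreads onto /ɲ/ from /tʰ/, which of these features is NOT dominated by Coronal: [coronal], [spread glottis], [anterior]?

[spread glottis]

Under this geometry, Coronal contains [coronal], [anterior], [distributed], [strident].
[coronal], [anterior] all lie under Coronal, so they are overwritten when Coronal spreads.
[spread glottis] attaches under Z-node, not under Coronal, so /ɲ/ retains its own value for [spread glottis].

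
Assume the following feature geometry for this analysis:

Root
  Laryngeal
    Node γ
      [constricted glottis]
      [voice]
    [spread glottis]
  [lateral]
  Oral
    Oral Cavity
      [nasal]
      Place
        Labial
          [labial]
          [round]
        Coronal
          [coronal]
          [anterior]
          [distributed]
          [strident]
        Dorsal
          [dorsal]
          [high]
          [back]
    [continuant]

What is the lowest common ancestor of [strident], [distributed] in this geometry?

Coronal

[strident] lies under Coronal (below Oral).
[distributed]: Root ▹ Oral ▹ Oral Cavity ▹ Place ▹ Coronal ▹ [distributed].
The listed terminals split across distinct daughters of Coronal, so Coronal itself is the smallest node containing them all.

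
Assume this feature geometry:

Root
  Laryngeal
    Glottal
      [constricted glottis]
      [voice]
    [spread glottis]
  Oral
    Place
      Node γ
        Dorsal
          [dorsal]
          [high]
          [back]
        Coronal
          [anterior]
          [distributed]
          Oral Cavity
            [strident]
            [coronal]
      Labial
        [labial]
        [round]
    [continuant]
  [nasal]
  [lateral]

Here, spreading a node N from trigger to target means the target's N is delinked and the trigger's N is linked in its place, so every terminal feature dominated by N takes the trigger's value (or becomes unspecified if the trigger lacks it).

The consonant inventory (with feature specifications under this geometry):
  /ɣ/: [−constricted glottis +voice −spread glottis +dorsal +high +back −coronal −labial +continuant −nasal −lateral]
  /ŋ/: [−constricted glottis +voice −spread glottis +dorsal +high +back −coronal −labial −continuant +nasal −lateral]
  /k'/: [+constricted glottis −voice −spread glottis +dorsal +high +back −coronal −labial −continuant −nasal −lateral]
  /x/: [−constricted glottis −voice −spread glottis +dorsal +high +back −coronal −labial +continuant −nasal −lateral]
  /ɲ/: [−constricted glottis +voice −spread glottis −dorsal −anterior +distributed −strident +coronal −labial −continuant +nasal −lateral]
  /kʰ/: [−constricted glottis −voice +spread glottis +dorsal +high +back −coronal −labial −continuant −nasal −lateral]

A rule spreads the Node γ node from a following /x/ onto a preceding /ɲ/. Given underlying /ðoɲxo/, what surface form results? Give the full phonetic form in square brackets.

[ðoŋxo]

The Node γ node dominates the terminals [dorsal], [high], [back], [anterior], [distributed], [strident], [coronal].
The target acquires /x/'s values for everything under Node γ — [+dorsal], [+high], [+back], [−coronal] — while keeping its own [constricted glottis], [voice], [spread glottis], ….
Among the inventory, only /ŋ/ has exactly this specification, giving the surface form [ðoŋxo].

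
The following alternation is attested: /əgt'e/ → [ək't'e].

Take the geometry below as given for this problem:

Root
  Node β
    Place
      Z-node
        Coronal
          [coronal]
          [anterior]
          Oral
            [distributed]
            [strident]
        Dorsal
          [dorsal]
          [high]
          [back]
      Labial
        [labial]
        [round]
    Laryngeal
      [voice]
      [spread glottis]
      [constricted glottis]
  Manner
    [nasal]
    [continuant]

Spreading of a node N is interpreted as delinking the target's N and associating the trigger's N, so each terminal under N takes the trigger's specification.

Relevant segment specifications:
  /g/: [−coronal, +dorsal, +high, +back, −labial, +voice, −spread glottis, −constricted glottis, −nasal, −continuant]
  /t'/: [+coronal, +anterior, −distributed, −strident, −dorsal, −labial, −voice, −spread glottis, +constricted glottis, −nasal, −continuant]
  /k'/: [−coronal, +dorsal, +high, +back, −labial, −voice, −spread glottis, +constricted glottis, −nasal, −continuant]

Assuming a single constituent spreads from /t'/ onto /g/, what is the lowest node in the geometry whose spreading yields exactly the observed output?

Feature comparison: [voice], [constricted glottis] differ between /g/ and [k']; the remaining terminals match.
The smallest constituent containing every changed terminal is Laryngeal — each of its daughters lacks at least one of the affected features.
If Laryngeal spreads, every terminal under it takes /t'/'s value, producing [k'] as observed.
[dorsal], [coronal] — on which /t'/ differs from /g/ — are unchanged, so neither Node β nor anything higher can have spread; the constituent is no larger than Laryngeal.

Laryngeal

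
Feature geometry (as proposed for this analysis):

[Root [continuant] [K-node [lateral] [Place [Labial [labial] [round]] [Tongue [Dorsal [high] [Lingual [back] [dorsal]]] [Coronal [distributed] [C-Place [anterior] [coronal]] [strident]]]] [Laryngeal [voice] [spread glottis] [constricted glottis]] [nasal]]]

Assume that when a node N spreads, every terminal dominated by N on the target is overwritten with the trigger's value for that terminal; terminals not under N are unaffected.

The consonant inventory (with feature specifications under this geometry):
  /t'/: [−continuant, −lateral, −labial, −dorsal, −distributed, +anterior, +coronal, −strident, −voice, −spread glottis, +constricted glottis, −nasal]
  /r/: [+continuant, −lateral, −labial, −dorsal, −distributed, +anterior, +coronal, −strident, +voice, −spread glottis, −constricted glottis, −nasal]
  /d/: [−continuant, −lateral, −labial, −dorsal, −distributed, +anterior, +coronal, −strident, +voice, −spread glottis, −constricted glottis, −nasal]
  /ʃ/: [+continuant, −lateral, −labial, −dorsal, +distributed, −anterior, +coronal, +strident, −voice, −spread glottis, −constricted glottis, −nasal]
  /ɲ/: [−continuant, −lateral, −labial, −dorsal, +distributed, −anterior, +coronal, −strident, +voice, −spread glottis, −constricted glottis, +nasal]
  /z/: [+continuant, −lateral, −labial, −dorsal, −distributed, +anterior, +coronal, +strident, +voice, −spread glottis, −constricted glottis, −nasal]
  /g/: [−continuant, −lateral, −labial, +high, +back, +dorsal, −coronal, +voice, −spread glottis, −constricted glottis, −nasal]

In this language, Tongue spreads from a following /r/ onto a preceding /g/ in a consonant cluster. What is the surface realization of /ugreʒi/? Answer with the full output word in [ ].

[udreʒi]

The Tongue node dominates the terminals [high], [back], [dorsal], [distributed], [anterior], [coronal], [strident].
The target acquires /r/'s values for everything under Tongue — [−dorsal], [−distributed], [+anterior], [+coronal], [−strident] — while keeping its own [continuant], [lateral], [labial], ….
Among the inventory, only /d/ has exactly this specification, giving the surface form [udreʒi].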